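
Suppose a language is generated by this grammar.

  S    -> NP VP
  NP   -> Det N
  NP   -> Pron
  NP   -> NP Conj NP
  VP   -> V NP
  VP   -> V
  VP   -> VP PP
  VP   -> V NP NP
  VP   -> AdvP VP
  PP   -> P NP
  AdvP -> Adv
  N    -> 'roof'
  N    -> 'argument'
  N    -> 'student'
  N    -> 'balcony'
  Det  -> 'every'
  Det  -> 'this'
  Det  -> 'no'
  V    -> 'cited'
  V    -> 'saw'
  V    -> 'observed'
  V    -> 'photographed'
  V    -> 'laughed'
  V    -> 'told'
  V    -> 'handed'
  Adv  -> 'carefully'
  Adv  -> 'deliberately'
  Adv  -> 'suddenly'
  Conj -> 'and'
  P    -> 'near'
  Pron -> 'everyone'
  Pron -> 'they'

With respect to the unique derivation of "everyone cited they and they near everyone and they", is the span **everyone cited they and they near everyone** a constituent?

[S [NP [Pron everyone]] [VP [VP [V cited] [NP [NP [Pron they]] [Conj and] [NP [Pron they]]]] [PP [P near] [NP [NP [Pron everyone]] [Conj and] [NP [Pron they]]]]]]
The smallest constituent containing 'everyone cited they and they near everyone' is the S spanning 'everyone cited they and they near everyone and they'; no single node in the tree dominates exactly the given words.

No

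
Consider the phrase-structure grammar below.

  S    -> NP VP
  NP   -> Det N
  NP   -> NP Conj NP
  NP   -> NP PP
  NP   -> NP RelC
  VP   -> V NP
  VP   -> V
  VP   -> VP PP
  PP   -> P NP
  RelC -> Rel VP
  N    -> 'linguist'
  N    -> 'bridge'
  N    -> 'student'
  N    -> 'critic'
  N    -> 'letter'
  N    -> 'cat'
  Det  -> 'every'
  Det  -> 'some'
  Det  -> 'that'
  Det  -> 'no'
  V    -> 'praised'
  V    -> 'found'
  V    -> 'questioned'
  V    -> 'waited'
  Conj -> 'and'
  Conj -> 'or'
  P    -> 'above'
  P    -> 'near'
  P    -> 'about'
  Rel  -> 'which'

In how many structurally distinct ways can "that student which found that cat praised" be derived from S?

1

[S [NP [NP [Det that] [N student]] [RelC [Rel which] [VP [V found] [NP [Det that] [N cat]]]]] [VP [V praised]]]
No rule offers an alternative attachment or grouping for any span, so this is the only derivation.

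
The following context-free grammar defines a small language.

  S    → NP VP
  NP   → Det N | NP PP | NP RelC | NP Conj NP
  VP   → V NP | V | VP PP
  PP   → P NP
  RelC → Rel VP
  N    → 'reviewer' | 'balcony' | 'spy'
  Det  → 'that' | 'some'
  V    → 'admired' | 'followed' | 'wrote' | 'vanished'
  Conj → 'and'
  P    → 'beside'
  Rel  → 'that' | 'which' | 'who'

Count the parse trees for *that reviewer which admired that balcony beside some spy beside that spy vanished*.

9

Two of the 9 distinct bracketings:
[S [NP [NP [NP [Det that] [N reviewer]] [RelC [Rel which] [VP [V admired] [NP [Det that] [N balcony]]]]] [PP [P beside] [NP [NP [Det some] [N spy]] [PP [P beside] [NP [Det that] [N spy]]]]]] [VP [V vanished]]]
[S [NP [NP [NP [NP [Det that] [N reviewer]] [RelC [Rel which] [VP [V admired] [NP [Det that] [N balcony]]]]] [PP [P beside] [NP [Det some] [N spy]]]] [PP [P beside] [NP [Det that] [N spy]]]] [VP [V vanished]]]
The trees differ in how a recursive rule is bracketed over the same span.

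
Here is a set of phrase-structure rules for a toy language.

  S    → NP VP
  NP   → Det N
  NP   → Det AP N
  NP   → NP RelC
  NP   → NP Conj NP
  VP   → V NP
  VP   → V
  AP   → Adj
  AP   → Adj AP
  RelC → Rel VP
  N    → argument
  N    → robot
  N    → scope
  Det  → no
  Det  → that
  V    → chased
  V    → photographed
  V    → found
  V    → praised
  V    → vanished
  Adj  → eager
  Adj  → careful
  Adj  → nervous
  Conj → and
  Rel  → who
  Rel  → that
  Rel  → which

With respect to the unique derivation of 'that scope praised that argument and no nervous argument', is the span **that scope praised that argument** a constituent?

No

[S [NP [Det that] [N scope]] [VP [V praised] [NP [NP [Det that] [N argument]] [Conj and] [NP [Det no] [AP [Adj nervous]] [N argument]]]]]
The smallest constituent containing 'that scope praised that argument' is the S spanning 'that scope praised that argument and no nervous argument'; no single node in the tree dominates exactly the given words.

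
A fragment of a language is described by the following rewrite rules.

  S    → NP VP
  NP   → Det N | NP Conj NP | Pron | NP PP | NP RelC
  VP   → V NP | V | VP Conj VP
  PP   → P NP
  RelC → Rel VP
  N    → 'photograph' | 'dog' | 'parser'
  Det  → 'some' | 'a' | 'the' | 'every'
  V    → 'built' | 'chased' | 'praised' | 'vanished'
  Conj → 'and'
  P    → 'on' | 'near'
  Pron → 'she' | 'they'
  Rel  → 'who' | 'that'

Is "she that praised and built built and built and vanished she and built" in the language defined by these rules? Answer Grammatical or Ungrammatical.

Grammatical

S
  NP
    NP
      Pron: she
    RelC
      Rel: that
      VP
        VP
          V: praised
        Conj: and
        VP
          V: built
  VP
    VP
      V: built
    Conj: and
    VP
      VP
        V: built
      Conj: and
      VP
        VP
          V: vanished
          NP
            Pron: she
        Conj: and
        VP
          V: built
Every word is introduced by a lexical rule and the phrasal rules combine the resulting categories into a single S.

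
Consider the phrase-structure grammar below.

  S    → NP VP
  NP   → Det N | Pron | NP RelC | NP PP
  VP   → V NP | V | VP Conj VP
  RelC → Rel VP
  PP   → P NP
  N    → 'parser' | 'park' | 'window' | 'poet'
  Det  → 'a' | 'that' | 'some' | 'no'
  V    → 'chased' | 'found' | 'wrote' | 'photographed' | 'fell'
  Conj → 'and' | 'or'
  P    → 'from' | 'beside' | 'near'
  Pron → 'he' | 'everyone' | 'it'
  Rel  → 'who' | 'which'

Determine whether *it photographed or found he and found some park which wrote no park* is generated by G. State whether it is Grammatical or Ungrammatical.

[S [NP [Pron it]] [VP [VP [V photographed]] [Conj or] [VP [VP [V found] [NP [Pron he]]] [Conj and] [VP [V found] [NP [NP [Det some] [N park]] [RelC [Rel which] [VP [V wrote] [NP [Det no] [N park]]]]]]]]]
The bracketing above is licensed at every node by one of the given productions, with S at the root.

Grammatical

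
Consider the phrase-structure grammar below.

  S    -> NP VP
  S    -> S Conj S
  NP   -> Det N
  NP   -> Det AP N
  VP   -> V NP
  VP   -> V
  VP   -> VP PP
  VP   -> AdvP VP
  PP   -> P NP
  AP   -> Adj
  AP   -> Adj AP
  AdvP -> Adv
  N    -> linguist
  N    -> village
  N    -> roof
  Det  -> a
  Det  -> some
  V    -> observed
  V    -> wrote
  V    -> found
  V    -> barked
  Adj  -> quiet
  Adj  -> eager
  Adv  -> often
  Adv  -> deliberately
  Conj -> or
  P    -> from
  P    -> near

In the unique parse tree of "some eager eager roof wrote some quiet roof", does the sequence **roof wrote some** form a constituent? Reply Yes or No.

No

[S [NP [Det some] [AP [Adj eager] [AP [Adj eager]]] [N roof]] [VP [V wrote] [NP [Det some] [AP [Adj quiet]] [N roof]]]]
The smallest constituent containing 'roof wrote some' is the S spanning 'some eager eager roof wrote some quiet roof'; no single node in the tree dominates exactly the given words.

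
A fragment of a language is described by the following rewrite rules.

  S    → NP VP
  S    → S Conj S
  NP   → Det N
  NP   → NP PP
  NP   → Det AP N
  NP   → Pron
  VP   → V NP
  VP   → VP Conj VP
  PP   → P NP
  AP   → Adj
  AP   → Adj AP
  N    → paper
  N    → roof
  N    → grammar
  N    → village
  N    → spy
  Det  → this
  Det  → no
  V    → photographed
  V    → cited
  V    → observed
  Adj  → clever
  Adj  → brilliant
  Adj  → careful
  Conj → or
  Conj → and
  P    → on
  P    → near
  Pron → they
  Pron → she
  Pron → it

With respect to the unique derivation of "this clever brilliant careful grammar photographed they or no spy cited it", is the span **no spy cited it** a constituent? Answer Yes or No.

Yes

[S [S [NP [Det this] [AP [Adj clever] [AP [Adj brilliant] [AP [Adj careful]]]] [N grammar]] [VP [V photographed] [NP [Pron they]]]] [Conj or] [S [NP [Det no] [N spy]] [VP [V cited] [NP [Pron it]]]]]
The words 'no spy cited it' are exhaustively dominated by a single S node (built by S → NP VP), so they form a constituent.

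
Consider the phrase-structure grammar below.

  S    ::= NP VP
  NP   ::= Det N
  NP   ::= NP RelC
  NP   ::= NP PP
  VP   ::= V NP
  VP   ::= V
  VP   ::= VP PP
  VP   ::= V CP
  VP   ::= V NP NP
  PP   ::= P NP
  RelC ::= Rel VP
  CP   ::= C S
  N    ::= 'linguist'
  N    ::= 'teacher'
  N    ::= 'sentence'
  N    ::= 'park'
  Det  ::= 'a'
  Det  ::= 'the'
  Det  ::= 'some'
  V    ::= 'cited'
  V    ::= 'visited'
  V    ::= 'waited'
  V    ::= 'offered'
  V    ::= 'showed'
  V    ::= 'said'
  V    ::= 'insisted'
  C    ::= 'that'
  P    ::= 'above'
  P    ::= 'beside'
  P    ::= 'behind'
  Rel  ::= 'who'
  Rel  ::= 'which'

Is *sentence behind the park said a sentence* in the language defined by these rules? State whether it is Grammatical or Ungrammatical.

Ungrammatical

For S → NP VP, no prefix of the string parses as an NP.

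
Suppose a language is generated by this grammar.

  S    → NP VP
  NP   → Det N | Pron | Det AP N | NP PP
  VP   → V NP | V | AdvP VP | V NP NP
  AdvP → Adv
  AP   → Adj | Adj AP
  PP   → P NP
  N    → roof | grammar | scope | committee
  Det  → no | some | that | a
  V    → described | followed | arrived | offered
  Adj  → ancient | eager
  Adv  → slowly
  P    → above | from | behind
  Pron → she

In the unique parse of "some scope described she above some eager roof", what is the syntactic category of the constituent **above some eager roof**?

[S [NP [Det some] [N scope]] [VP [V described] [NP [NP [Pron she]] [PP [P above] [NP [Det some] [AP [Adj eager]] [N roof]]]]]]
The span 'above some eager roof' is the PP node built by PP → P NP.

PP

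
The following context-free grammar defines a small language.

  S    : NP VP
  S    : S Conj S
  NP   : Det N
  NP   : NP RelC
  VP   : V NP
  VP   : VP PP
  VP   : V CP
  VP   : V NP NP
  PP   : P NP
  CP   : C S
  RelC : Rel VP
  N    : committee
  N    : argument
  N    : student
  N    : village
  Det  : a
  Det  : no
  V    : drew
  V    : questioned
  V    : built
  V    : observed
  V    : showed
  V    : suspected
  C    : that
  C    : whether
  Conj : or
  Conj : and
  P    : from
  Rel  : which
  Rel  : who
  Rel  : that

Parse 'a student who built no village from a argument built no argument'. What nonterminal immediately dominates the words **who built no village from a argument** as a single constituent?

S
  NP
    NP
      Det: a
      N: student
    RelC
      Rel: who
      VP
        VP
          V: built
          NP
            Det: no
            N: village
        PP
          P: from
          NP
            Det: a
            N: argument
  VP
    V: built
    NP
      Det: no
      N: argument
The span 'who built no village from a argument' is the RelC node built by RelC → Rel VP.

RelC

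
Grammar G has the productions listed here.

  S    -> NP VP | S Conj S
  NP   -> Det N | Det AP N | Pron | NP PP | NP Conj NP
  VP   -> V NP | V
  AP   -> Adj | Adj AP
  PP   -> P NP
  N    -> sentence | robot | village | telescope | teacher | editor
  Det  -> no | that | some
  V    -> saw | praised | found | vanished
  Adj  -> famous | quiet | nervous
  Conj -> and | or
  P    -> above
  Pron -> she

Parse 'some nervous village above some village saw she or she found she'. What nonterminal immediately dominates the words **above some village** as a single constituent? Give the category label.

[S [S [NP [NP [Det some] [AP [Adj nervous]] [N village]] [PP [P above] [NP [Det some] [N village]]]] [VP [V saw] [NP [Pron she]]]] [Conj or] [S [NP [Pron she]] [VP [V found] [NP [Pron she]]]]]
The span 'above some village' is the PP node built by PP → P NP.

PP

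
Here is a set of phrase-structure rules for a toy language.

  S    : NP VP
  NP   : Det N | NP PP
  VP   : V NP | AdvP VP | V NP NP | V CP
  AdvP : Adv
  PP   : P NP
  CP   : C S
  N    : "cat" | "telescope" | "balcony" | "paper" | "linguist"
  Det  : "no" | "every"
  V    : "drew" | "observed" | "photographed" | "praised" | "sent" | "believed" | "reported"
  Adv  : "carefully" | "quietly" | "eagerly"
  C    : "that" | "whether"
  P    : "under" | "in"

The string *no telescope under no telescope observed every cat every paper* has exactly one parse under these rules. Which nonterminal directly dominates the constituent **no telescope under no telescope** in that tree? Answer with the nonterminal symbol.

S

S
  NP
    NP
      Det: no
      N: telescope
    PP
      P: under
      NP
        Det: no
        N: telescope
  VP
    V: observed
    NP
      Det: every
      N: cat
    NP
      Det: every
      N: paper
The span 'no telescope under no telescope' is the NP node built by NP → NP PP.
Its mother is the S built by S → NP VP.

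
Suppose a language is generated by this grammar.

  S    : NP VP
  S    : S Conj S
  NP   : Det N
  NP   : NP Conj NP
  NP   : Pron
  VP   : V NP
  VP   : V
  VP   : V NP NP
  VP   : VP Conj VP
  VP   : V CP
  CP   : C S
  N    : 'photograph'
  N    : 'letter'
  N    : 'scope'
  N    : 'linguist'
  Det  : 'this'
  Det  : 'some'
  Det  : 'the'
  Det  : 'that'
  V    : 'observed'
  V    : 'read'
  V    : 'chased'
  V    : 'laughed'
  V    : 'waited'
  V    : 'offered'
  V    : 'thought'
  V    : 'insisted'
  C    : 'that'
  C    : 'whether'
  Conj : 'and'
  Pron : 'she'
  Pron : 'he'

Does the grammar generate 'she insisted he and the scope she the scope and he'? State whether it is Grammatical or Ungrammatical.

For S → NP VP, the only prefix that parses as NP is 'she', but the remainder 'insisted he and the scope she the scope and he' is not a VP under these rules. The alternative S rule S → S Conj S likewise has no satisfying split.

Ungrammatical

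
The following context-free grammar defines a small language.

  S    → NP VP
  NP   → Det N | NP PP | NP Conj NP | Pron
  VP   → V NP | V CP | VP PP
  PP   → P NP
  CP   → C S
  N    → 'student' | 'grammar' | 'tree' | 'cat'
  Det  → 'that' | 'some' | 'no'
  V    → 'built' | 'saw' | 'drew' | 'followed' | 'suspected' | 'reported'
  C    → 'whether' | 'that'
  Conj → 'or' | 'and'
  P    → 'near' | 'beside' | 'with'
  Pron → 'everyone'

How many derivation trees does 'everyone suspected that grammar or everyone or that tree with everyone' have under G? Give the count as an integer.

7

Two of the 7 distinct bracketings:
[S [NP [Pron everyone]] [VP [V suspected] [NP [NP [NP [Det that] [N grammar]] [Conj or] [NP [NP [Pron everyone]] [Conj or] [NP [Det that] [N tree]]]] [PP [P with] [NP [Pron everyone]]]]]]
[S [NP [Pron everyone]] [VP [V suspected] [NP [NP [NP [NP [Det that] [N grammar]] [Conj or] [NP [Pron everyone]]] [Conj or] [NP [Det that] [N tree]]] [PP [P with] [NP [Pron everyone]]]]]]
The trees differ in how a recursive rule is bracketed over the same span.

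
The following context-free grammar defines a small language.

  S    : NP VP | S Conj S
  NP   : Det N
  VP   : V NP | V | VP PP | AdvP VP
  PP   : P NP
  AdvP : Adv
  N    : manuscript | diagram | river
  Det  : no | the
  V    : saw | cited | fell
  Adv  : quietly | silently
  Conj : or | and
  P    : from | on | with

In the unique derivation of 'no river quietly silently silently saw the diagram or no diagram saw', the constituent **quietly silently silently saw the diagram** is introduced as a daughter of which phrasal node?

S
  S
    NP
      Det: no
      N: river
    VP
      AdvP
        Adv: quietly
      VP
        AdvP
          Adv: silently
        VP
          AdvP
            Adv: silently
          VP
            V: saw
            NP
              Det: the
              N: diagram
  Conj: or
  S
    NP
      Det: no
      N: diagram
    VP
      V: saw
The span 'quietly silently silently saw the diagram' is the VP node built by VP → AdvP VP.
Its mother is the S built by S → NP VP.

S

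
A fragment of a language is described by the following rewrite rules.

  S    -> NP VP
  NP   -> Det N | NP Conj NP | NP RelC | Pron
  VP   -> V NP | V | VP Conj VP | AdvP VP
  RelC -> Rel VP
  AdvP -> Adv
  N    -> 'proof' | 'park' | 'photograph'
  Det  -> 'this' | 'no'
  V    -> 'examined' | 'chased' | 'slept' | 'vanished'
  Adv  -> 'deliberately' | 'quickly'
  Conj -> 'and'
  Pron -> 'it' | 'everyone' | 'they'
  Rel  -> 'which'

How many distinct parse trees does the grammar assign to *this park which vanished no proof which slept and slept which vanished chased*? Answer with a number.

Two of the 4 distinct bracketings:
[S [NP [NP [Det this] [N park]] [RelC [Rel which] [VP [V vanished] [NP [NP [NP [Det no] [N proof]] [RelC [Rel which] [VP [VP [V slept]] [Conj and] [VP [V slept]]]]] [RelC [Rel which] [VP [V vanished]]]]]]] [VP [V chased]]]
[S [NP [NP [NP [Det this] [N park]] [RelC [Rel which] [VP [V vanished] [NP [NP [Det no] [N proof]] [RelC [Rel which] [VP [VP [V slept]] [Conj and] [VP [V slept]]]]]]]] [RelC [Rel which] [VP [V vanished]]]] [VP [V chased]]]
The trees differ in how a recursive rule is bracketed over the same span.

4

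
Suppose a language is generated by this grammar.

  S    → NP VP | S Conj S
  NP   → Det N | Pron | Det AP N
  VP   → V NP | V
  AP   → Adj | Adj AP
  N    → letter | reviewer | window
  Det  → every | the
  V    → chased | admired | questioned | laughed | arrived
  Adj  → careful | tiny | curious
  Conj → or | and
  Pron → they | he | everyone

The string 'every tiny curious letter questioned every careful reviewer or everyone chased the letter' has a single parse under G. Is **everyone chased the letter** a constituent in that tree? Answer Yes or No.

[S [S [NP [Det every] [AP [Adj tiny] [AP [Adj curious]]] [N letter]] [VP [V questioned] [NP [Det every] [AP [Adj careful]] [N reviewer]]]] [Conj or] [S [NP [Pron everyone]] [VP [V chased] [NP [Det the] [N letter]]]]]
The words 'everyone chased the letter' are exhaustively dominated by a single S node (built by S → NP VP), so they form a constituent.

Yes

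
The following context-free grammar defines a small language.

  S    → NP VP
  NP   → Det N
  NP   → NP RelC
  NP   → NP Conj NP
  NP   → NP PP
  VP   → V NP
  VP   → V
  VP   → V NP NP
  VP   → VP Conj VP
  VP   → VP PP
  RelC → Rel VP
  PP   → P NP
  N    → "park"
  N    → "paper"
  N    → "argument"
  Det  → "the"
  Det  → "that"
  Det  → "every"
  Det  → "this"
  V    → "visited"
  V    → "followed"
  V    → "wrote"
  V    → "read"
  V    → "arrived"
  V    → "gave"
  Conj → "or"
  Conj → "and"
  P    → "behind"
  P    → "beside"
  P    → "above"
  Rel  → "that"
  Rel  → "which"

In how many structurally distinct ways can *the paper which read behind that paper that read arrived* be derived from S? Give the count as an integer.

4

Two of the 4 distinct bracketings:
[S [NP [NP [Det the] [N paper]] [RelC [Rel which] [VP [VP [V read]] [PP [P behind] [NP [NP [Det that] [N paper]] [RelC [Rel that] [VP [V read]]]]]]]] [VP [V arrived]]]
[S [NP [NP [NP [Det the] [N paper]] [RelC [Rel which] [VP [VP [V read]] [PP [P behind] [NP [Det that] [N paper]]]]]] [RelC [Rel that] [VP [V read]]]] [VP [V arrived]]]
The trees differ in how a recursive rule is bracketed over the same span.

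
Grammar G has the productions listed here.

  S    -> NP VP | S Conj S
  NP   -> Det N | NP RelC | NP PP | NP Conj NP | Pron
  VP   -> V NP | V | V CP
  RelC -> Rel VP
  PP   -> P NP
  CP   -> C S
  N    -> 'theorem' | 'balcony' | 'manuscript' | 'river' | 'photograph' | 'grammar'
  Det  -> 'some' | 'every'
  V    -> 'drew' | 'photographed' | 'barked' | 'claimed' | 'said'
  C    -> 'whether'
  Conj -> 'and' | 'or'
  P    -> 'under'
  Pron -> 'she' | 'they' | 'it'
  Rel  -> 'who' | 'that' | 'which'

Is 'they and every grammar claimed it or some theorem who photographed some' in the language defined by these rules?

For S → NP VP, every NP-prefix leaves a non-VP remainder: after 'they' the remainder is not a VP; after 'they and every grammar' the remainder is not a VP. The alternative S rule S → S Conj S likewise has no satisfying split.

Ungrammatical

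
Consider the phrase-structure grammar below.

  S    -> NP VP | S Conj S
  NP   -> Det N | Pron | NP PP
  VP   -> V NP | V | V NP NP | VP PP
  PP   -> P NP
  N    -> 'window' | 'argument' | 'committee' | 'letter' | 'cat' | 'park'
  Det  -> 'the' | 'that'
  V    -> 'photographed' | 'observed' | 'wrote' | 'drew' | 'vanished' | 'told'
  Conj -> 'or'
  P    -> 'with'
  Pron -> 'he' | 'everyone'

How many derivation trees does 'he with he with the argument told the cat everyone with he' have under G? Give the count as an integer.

4

Two of the 4 distinct bracketings:
[S [NP [NP [Pron he]] [PP [P with] [NP [NP [Pron he]] [PP [P with] [NP [Det the] [N argument]]]]]] [VP [V told] [NP [Det the] [N cat]] [NP [NP [Pron everyone]] [PP [P with] [NP [Pron he]]]]]]
[S [NP [NP [Pron he]] [PP [P with] [NP [NP [Pron he]] [PP [P with] [NP [Det the] [N argument]]]]]] [VP [VP [V told] [NP [Det the] [N cat]] [NP [Pron everyone]]] [PP [P with] [NP [Pron he]]]]]
The difference turns on whether VP → VP PP is used at the relevant span, versus an alternative expansion of VP.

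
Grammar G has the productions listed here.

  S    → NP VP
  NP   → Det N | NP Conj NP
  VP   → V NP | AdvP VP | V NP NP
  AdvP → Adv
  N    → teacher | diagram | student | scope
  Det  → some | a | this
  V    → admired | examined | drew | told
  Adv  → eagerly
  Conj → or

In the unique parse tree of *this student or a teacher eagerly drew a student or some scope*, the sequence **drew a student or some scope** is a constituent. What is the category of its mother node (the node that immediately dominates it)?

VP

S
  NP
    NP
      Det: this
      N: student
    Conj: or
    NP
      Det: a
      N: teacher
  VP
    AdvP
      Adv: eagerly
    VP
      V: drew
      NP
        NP
          Det: a
          N: student
        Conj: or
        NP
          Det: some
          N: scope
The span 'drew a student or some scope' is the VP node built by VP → V NP.
Its mother is the VP built by VP → AdvP VP.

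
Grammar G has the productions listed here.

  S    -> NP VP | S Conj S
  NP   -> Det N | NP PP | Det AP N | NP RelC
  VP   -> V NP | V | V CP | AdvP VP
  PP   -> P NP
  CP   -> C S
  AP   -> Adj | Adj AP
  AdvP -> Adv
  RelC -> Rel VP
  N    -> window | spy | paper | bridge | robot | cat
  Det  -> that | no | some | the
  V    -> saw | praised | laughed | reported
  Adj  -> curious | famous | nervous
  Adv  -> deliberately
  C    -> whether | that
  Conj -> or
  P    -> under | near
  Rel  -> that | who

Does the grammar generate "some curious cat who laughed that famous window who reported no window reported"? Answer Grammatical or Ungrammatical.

S
  NP
    NP
      Det: some
      AP
        Adj: curious
      N: cat
    RelC
      Rel: who
      VP
        V: laughed
        NP
          NP
            Det: that
            AP
              Adj: famous
            N: window
          RelC
            Rel: who
            VP
              V: reported
              NP
                Det: no
                N: window
  VP
    V: reported
Each bracket corresponds to one application of a listed rule, so the string is derivable from S.

Grammatical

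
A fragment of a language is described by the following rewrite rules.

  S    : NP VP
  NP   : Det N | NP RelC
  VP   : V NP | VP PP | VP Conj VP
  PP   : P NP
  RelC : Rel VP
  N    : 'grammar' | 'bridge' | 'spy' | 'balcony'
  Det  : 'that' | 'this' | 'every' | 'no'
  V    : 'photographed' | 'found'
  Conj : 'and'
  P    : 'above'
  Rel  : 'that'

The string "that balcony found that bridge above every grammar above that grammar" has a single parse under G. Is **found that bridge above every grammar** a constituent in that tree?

Yes

[S [NP [Det that] [N balcony]] [VP [VP [VP [V found] [NP [Det that] [N bridge]]] [PP [P above] [NP [Det every] [N grammar]]]] [PP [P above] [NP [Det that] [N grammar]]]]]
The words 'found that bridge above every grammar' are exhaustively dominated by a single VP node (built by VP → VP PP), so they form a constituent.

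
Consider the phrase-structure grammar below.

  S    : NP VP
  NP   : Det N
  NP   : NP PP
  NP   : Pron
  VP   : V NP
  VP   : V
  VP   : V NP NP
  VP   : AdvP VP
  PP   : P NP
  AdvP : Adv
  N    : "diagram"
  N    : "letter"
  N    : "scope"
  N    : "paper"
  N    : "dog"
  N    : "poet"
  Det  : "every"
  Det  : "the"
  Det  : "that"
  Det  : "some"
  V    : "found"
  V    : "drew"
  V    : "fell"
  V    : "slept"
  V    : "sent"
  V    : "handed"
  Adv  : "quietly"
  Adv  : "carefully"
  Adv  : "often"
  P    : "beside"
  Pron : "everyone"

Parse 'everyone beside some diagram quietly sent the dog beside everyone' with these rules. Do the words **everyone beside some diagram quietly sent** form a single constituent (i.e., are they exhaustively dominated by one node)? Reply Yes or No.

No

[S [NP [NP [Pron everyone]] [PP [P beside] [NP [Det some] [N diagram]]]] [VP [AdvP [Adv quietly]] [VP [V sent] [NP [NP [Det the] [N dog]] [PP [P beside] [NP [Pron everyone]]]]]]]
The smallest constituent containing 'everyone beside some diagram quietly sent' is the S spanning 'everyone beside some diagram quietly sent the dog beside everyone'; no single node in the tree dominates exactly the given words.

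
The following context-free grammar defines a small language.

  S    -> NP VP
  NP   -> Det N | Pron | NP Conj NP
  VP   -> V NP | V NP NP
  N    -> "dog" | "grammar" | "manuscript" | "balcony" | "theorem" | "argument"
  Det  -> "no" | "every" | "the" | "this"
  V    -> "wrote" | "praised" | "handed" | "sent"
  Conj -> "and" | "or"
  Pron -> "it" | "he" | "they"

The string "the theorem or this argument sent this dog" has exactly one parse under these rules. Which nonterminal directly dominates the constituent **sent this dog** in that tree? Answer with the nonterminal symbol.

S

[S [NP [NP [Det the] [N theorem]] [Conj or] [NP [Det this] [N argument]]] [VP [V sent] [NP [Det this] [N dog]]]]
The span 'sent this dog' is the VP node built by VP → V NP.
Its mother is the S built by S → NP VP.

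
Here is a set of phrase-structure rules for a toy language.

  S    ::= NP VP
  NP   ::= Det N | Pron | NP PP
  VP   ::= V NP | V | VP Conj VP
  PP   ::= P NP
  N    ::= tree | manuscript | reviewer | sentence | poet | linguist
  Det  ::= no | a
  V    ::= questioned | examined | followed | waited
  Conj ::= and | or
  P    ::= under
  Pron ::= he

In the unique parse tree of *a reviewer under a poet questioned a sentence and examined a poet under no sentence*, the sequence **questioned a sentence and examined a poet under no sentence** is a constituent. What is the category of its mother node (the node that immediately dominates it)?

S
  NP
    NP
      Det: a
      N: reviewer
    PP
      P: under
      NP
        Det: a
        N: poet
  VP
    VP
      V: questioned
      NP
        Det: a
        N: sentence
    Conj: and
    VP
      V: examined
      NP
        NP
          Det: a
          N: poet
        PP
          P: under
          NP
            Det: no
            N: sentence
The span 'questioned a sentence and examined a poet under no sentence' is the VP node built by VP → VP Conj VP.
Its mother is the S built by S → NP VP.

S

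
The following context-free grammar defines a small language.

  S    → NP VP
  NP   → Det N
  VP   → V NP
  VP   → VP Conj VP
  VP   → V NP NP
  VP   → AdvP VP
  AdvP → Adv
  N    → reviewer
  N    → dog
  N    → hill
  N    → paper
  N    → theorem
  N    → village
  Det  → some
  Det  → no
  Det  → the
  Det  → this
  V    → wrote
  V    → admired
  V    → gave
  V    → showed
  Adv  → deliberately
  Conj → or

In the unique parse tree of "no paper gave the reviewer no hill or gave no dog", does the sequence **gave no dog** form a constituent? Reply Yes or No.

[S [NP [Det no] [N paper]] [VP [VP [V gave] [NP [Det the] [N reviewer]] [NP [Det no] [N hill]]] [Conj or] [VP [V gave] [NP [Det no] [N dog]]]]]
The words 'gave no dog' are exhaustively dominated by a single VP node (built by VP → V NP), so they form a constituent.

Yes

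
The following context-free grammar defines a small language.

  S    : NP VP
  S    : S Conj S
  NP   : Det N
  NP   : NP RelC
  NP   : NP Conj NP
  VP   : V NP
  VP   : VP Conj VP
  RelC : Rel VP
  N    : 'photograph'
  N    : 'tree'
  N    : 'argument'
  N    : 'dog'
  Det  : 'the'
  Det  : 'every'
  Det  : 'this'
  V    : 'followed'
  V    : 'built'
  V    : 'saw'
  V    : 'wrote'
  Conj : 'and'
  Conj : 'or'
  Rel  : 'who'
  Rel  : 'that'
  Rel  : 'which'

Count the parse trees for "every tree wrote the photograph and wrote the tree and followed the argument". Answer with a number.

The two bracketings:
[S [NP [Det every] [N tree]] [VP [VP [V wrote] [NP [Det the] [N photograph]]] [Conj and] [VP [VP [V wrote] [NP [Det the] [N tree]]] [Conj and] [VP [V followed] [NP [Det the] [N argument]]]]]]
[S [NP [Det every] [N tree]] [VP [VP [VP [V wrote] [NP [Det the] [N photograph]]] [Conj and] [VP [V wrote] [NP [Det the] [N tree]]]] [Conj and] [VP [V followed] [NP [Det the] [N argument]]]]]
The trees differ in how a recursive rule is bracketed over the same span.

2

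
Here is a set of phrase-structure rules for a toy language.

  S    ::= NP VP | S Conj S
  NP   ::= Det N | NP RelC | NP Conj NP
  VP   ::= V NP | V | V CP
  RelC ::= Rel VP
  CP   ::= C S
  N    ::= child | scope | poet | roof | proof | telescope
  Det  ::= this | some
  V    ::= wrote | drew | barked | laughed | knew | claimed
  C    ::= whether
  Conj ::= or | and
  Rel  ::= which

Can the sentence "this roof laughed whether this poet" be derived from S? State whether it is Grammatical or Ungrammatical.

For S → NP VP, the only prefix that parses as NP is 'this roof', but the remainder 'laughed whether this poet' is not a VP under these rules. The alternative S rule S → S Conj S likewise has no satisfying split.

Ungrammatical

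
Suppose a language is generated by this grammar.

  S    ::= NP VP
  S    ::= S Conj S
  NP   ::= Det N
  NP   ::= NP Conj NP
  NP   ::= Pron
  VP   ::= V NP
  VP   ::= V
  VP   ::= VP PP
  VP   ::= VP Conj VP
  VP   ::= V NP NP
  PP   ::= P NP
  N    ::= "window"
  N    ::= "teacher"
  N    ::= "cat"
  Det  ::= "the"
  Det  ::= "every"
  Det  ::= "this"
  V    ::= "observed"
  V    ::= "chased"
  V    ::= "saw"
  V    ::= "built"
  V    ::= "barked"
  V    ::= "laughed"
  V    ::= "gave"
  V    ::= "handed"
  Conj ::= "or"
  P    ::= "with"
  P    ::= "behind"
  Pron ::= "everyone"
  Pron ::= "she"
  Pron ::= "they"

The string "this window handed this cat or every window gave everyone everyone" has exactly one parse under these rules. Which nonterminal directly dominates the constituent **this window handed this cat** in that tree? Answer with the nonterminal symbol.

[S [S [NP [Det this] [N window]] [VP [V handed] [NP [Det this] [N cat]]]] [Conj or] [S [NP [Det every] [N window]] [VP [V gave] [NP [Pron everyone]] [NP [Pron everyone]]]]]
The span 'this window handed this cat' is the S node built by S → NP VP.
Its mother is the S built by S → S Conj S.

S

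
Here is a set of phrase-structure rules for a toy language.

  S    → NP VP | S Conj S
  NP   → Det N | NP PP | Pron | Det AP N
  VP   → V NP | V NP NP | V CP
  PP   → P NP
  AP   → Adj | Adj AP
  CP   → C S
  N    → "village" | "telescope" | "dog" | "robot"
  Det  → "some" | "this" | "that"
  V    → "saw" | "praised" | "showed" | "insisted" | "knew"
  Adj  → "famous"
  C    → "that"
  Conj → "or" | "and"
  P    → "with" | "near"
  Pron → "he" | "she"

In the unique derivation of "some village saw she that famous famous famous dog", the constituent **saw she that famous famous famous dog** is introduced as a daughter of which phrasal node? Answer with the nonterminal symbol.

[S [NP [Det some] [N village]] [VP [V saw] [NP [Pron she]] [NP [Det that] [AP [Adj famous] [AP [Adj famous] [AP [Adj famous]]]] [N dog]]]]
The span 'saw she that famous famous famous dog' is the VP node built by VP → V NP NP.
Its mother is the S built by S → NP VP.

S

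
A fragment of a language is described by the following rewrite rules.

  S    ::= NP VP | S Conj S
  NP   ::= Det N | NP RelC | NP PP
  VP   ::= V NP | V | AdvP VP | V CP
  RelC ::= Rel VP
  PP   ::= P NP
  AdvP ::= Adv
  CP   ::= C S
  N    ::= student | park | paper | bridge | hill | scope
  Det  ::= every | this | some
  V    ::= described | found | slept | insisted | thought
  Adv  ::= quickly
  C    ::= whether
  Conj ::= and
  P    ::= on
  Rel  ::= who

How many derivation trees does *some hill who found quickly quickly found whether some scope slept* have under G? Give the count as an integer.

1

[S [NP [NP [Det some] [N hill]] [RelC [Rel who] [VP [V found]]]] [VP [AdvP [Adv quickly]] [VP [AdvP [Adv quickly]] [VP [V found] [CP [C whether] [S [NP [Det some] [N scope]] [VP [V slept]]]]]]]]
No rule offers an alternative attachment or grouping for any span, so this is the only derivation.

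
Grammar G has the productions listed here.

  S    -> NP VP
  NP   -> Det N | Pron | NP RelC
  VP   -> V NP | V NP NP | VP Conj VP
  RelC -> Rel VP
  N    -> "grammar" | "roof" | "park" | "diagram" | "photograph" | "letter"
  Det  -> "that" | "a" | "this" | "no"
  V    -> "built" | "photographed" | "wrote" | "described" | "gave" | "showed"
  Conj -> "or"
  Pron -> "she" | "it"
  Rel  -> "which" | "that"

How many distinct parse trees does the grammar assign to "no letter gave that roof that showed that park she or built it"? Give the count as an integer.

Two of the 3 distinct bracketings:
[S [NP [Det no] [N letter]] [VP [V gave] [NP [NP [Det that] [N roof]] [RelC [Rel that] [VP [VP [V showed] [NP [Det that] [N park]] [NP [Pron she]]] [Conj or] [VP [V built] [NP [Pron it]]]]]]]]
[S [NP [Det no] [N letter]] [VP [VP [V gave] [NP [NP [Det that] [N roof]] [RelC [Rel that] [VP [V showed] [NP [Det that] [N park]] [NP [Pron she]]]]]] [Conj or] [VP [V built] [NP [Pron it]]]]]
The trees differ in how a recursive rule is bracketed over the same span.

3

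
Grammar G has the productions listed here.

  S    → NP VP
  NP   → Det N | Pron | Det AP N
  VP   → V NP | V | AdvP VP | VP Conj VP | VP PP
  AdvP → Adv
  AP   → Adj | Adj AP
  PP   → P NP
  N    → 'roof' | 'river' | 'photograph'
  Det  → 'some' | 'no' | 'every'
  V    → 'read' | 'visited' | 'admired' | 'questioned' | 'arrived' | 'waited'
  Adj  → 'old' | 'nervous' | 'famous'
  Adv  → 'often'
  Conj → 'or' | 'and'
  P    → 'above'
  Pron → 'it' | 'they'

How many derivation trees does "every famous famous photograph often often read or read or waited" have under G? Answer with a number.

9

Two of the 9 distinct bracketings:
[S [NP [Det every] [AP [Adj famous] [AP [Adj famous]]] [N photograph]] [VP [AdvP [Adv often]] [VP [AdvP [Adv often]] [VP [VP [V read]] [Conj or] [VP [VP [V read]] [Conj or] [VP [V waited]]]]]]]
[S [NP [Det every] [AP [Adj famous] [AP [Adj famous]]] [N photograph]] [VP [AdvP [Adv often]] [VP [AdvP [Adv often]] [VP [VP [VP [V read]] [Conj or] [VP [V read]]] [Conj or] [VP [V waited]]]]]]
The trees differ in how a recursive rule is bracketed over the same span.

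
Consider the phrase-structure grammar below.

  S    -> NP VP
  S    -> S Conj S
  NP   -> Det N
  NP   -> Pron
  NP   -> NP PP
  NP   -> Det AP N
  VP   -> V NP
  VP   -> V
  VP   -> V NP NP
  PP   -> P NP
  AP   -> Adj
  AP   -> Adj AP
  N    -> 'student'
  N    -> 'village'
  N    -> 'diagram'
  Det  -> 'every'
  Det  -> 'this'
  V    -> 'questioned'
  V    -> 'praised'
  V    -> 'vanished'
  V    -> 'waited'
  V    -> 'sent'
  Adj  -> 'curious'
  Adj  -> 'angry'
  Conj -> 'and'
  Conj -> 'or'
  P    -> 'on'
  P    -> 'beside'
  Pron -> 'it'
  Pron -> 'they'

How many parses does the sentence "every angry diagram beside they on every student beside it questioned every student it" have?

5

Two of the 5 distinct bracketings:
[S [NP [NP [Det every] [AP [Adj angry]] [N diagram]] [PP [P beside] [NP [NP [Pron they]] [PP [P on] [NP [NP [Det every] [N student]] [PP [P beside] [NP [Pron it]]]]]]]] [VP [V questioned] [NP [Det every] [N student]] [NP [Pron it]]]]
[S [NP [NP [Det every] [AP [Adj angry]] [N diagram]] [PP [P beside] [NP [NP [NP [Pron they]] [PP [P on] [NP [Det every] [N student]]]] [PP [P beside] [NP [Pron it]]]]]] [VP [V questioned] [NP [Det every] [N student]] [NP [Pron it]]]]
The trees differ in how a recursive rule is bracketed over the same span.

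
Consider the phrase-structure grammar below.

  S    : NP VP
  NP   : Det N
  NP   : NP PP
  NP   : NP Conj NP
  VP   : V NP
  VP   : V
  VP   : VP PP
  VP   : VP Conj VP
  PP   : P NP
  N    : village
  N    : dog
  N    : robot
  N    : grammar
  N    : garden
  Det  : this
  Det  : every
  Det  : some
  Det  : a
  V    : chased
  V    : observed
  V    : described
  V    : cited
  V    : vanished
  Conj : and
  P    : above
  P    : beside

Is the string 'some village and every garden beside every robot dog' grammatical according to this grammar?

An N word can never sit immediately before an N word in any string this grammar generates, so the substring 'robot dog' rules out a derivation.

Ungrammatical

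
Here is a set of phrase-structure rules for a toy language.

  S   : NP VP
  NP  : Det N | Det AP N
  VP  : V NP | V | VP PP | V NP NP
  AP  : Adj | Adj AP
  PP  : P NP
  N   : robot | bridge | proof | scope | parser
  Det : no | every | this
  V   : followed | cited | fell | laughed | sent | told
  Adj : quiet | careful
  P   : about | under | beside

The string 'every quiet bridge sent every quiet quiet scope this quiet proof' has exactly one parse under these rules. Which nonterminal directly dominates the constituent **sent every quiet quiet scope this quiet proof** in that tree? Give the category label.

S

S
  NP
    Det: every
    AP
      Adj: quiet
    N: bridge
  VP
    V: sent
    NP
      Det: every
      AP
        Adj: quiet
        AP
          Adj: quiet
      N: scope
    NP
      Det: this
      AP
        Adj: quiet
      N: proof
The span 'sent every quiet quiet scope this quiet proof' is the VP node built by VP → V NP NP.
Its mother is the S built by S → NP VP.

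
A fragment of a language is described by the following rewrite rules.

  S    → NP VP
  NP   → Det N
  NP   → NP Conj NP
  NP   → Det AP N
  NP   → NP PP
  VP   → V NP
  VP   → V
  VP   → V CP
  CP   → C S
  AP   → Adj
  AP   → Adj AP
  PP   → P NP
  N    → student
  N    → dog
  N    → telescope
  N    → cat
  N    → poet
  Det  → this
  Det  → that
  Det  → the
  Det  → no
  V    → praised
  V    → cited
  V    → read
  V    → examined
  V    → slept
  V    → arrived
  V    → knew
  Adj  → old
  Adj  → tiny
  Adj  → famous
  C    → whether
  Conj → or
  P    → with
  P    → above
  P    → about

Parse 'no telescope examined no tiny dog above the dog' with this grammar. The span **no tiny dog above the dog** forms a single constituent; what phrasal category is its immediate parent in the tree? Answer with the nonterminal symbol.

VP

S
  NP
    Det: no
    N: telescope
  VP
    V: examined
    NP
      NP
        Det: no
        AP
          Adj: tiny
        N: dog
      PP
        P: above
        NP
          Det: the
          N: dog
The span 'no tiny dog above the dog' is the NP node built by NP → NP PP.
Its mother is the VP built by VP → V NP.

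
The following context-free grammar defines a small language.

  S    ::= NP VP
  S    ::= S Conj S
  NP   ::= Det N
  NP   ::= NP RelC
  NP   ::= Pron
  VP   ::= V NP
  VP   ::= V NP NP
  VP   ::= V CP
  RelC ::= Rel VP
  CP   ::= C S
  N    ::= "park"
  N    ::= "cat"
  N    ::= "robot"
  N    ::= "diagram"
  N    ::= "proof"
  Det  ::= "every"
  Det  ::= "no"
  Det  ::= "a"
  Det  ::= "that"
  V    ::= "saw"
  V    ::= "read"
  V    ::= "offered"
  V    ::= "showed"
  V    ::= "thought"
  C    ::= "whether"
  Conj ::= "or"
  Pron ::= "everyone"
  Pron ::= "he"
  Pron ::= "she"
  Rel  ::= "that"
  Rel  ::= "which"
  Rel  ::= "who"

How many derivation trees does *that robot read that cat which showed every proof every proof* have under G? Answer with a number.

The two bracketings:
[S [NP [Det that] [N robot]] [VP [V read] [NP [NP [Det that] [N cat]] [RelC [Rel which] [VP [V showed] [NP [Det every] [N proof]] [NP [Det every] [N proof]]]]]]]
[S [NP [Det that] [N robot]] [VP [V read] [NP [NP [Det that] [N cat]] [RelC [Rel which] [VP [V showed] [NP [Det every] [N proof]]]]] [NP [Det every] [N proof]]]]
The trees differ in how a recursive rule is bracketed over the same span.

2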